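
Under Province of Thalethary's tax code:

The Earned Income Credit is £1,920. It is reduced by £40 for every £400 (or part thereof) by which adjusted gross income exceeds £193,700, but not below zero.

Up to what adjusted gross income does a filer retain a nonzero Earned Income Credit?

After 47 increments the reduction is 47 × £40 = £1,880, leaving £40; one more increment wipes it out. Increment 47 ends at excess 47 × £400 = £18,800, so the highest qualifying income is £193,700 + £18,800 = £212,500.

£212,500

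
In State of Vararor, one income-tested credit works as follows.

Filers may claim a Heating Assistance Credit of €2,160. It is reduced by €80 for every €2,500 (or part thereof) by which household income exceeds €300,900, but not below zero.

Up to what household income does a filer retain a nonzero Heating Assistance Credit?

€365,900

After 26 increments the reduction is 26 × €80 = €2,080, leaving €80; one more increment wipes it out. Increment 26 ends at excess 26 × €2,500 = €65,000, so the highest qualifying income is €300,900 + €65,000 = €365,900.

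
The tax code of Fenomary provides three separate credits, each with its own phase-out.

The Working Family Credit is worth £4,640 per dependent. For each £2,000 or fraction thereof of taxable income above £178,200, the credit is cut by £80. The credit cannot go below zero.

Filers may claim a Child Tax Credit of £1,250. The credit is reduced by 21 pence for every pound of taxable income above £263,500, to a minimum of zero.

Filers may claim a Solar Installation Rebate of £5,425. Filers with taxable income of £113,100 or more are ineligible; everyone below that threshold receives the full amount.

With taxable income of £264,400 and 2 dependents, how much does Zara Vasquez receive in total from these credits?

£6,821

Working Family Credit: base = 2 × £4,640 = £9,280. income exceeds £178,200 by £86,200, which is 44 full-or-partial £2,000 increments; reduction = 44 × £80 = £3,520, leaving £5,760.
Child Tax Credit: 21% of the £900 excess over £263,500 is £189; credit = £1,250 − £189 = £1,061.
Solar Installation Rebate: £264,400 meets or exceeds the £113,100 cutoff, so the credit is £0.
Total: £5,760 + £1,061 + £0 = £6,821.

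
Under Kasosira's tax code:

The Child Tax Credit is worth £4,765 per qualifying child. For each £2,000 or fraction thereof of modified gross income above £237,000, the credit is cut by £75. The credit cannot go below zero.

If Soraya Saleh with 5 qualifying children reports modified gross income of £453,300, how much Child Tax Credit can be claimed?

Child Tax Credit: base = 5 × £4,765 = £23,825. income exceeds £237,000 by £216,300, which is 109 full-or-partial £2,000 increments; reduction = 109 × £75 = £8,175, leaving £15,650.

£15,650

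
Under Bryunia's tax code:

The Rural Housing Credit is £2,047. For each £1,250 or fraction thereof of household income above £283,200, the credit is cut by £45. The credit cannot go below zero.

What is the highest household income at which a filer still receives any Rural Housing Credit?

£339,450

After 45 increments the reduction is 45 × £45 = £2,025, leaving £22; one more increment wipes it out. Increment 45 ends at excess 45 × £1,250 = £56,250, so the highest qualifying income is £283,200 + £56,250 = £339,450.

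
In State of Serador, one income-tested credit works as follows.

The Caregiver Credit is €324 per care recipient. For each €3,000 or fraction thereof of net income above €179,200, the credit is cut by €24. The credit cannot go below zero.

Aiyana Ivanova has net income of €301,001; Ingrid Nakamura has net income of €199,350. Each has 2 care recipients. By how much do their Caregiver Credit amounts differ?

Aiyana (€301,001): Caregiver Credit: base = 2 × €324 = €648. income exceeds €179,200 by €121,801 → 41 increments × €24 = €984 ≥ base, so the credit is €0.
Ingrid (€199,350): Caregiver Credit: base = 2 × €324 = €648. income exceeds €179,200 by €20,150, which is 7 full-or-partial €3,000 increments; reduction = 7 × €24 = €168, leaving €480.
Difference: |€0 − €480| = €480.

€480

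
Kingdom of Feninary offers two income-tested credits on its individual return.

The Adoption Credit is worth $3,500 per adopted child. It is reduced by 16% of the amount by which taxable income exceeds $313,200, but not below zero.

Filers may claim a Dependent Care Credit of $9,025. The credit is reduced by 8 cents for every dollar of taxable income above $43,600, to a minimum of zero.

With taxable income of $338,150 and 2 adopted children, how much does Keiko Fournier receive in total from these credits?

Adoption Credit: base = 2 × $3,500 = $7,000. 16% of the $24,950 excess over $313,200 is $3,992; credit = $7,000 − $3,992 = $3,008.
Dependent Care Credit: 8% of the $294,550 excess over $43,600 is $23,564 ≥ base, so the credit is $0.
Total: $3,008 + $0 = $3,008.

$3,008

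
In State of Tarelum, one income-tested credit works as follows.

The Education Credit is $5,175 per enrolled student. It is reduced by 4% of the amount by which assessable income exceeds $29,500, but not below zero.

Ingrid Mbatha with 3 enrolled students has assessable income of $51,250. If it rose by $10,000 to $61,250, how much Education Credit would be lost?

$400

At $51,250 — base = 3 × $5,175 = $15,525. 4% of the $21,750 excess over $29,500 is $870; credit = $15,525 − $870 = $14,655.
At $61,250 — base = 3 × $5,175 = $15,525. 4% of the $31,750 excess over $29,500 is $1,270; credit = $15,525 − $1,270 = $14,255.
Lost: $14,655 − $14,255 = $400.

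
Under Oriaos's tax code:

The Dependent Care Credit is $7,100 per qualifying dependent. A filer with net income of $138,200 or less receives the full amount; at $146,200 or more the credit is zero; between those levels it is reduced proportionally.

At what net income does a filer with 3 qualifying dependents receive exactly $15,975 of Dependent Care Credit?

$140,200

Full credit = 3 × $7,100 = $21,300.
$15,975 is 15,975/21,300 of the full $21,300, so 5,325/21,300 of the $8,000 range has been used: income = $138,200 + $8,000 × 5,325/21,300 = $140,200.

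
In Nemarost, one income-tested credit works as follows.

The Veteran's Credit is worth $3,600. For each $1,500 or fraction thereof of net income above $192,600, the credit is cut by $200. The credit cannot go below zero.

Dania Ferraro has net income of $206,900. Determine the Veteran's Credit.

Veteran's Credit: income exceeds $192,600 by $14,300, which is 10 full-or-partial $1,500 increments; reduction = 10 × $200 = $2,000, leaving $1,600.

$1,600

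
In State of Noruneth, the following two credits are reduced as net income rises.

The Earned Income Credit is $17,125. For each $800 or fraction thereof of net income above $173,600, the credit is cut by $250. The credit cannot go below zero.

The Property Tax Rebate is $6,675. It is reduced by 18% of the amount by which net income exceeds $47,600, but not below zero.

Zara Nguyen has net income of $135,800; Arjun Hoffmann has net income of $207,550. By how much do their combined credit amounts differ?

Zara ($135,800): Earned Income Credit: $135,800 is at or below the $173,600 threshold, so the full $17,125 applies. Property Tax Rebate: 18% of the $88,200 excess over $47,600 is $15,876 ≥ base, so the credit is $0. total $17,125 + $0 = $17,125
Arjun ($207,550): Earned Income Credit: income exceeds $173,600 by $33,950, which is 43 full-or-partial $800 increments; reduction = 43 × $250 = $10,750, leaving $6,375. Property Tax Rebate: 18% of the $159,950 excess over $47,600 is $28,791 ≥ base, so the credit is $0. total $6,375 + $0 = $6,375
Difference: |$17,125 − $6,375| = $10,750.

$10,750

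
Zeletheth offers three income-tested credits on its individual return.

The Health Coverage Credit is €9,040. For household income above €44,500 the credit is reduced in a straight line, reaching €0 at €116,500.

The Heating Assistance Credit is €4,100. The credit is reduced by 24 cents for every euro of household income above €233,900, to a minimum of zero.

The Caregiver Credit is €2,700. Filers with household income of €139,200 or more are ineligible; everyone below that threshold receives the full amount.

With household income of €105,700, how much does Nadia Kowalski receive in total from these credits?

€8,156

Health Coverage Credit: €105,700 is €61,200 into a €72,000 phase-out range, leaving 10,800/72,000 of the credit: €9,040 × 10,800/72,000 = €1,356.
Heating Assistance Credit: €105,700 is at or below the €233,900 threshold, so the full €4,100 applies.
Caregiver Credit: €105,700 is below the €139,200 cutoff, so the full €2,700 applies.
Total: €1,356 + €4,100 + €2,700 = €8,156.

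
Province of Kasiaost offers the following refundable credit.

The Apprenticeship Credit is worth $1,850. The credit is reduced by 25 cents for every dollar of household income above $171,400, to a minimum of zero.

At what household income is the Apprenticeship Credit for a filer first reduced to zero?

$178,800

The credit falls by 25% of each dollar above $171,400, so it reaches zero when the excess is $1,850 / 25% = $7,400: income = $171,400 + $7,400 = $178,800.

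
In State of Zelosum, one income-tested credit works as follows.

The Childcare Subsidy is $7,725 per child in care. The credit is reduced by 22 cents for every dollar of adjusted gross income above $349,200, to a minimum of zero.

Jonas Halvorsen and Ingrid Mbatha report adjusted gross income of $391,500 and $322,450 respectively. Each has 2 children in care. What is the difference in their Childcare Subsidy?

$9,306

Jonas ($391,500): Childcare Subsidy: base = 2 × $7,725 = $15,450. 22% of the $42,300 excess over $349,200 is $9,306; credit = $15,450 − $9,306 = $6,144.
Ingrid ($322,450): Childcare Subsidy: base = 2 × $7,725 = $15,450. $322,450 is at or below the $349,200 threshold, so the full $15,450 applies.
Difference: |$6,144 − $15,450| = $9,306.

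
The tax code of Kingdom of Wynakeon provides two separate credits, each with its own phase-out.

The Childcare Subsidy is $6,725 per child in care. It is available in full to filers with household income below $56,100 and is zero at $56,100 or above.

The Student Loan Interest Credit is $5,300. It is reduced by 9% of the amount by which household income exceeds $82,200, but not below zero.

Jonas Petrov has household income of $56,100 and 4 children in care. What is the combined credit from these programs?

Childcare Subsidy: base = 4 × $6,725 = $26,900. $56,100 meets or exceeds the $56,100 cutoff, so the credit is $0.
Student Loan Interest Credit: $56,100 is at or below the $82,200 threshold, so the full $5,300 applies.
Total: $0 + $5,300 = $5,300.

$5,300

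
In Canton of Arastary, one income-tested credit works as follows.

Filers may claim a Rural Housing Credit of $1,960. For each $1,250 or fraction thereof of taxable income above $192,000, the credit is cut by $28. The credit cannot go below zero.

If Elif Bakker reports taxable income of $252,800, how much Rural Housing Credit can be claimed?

$588

Rural Housing Credit: income exceeds $192,000 by $60,800, which is 49 full-or-partial $1,250 increments; reduction = 49 × $28 = $1,372, leaving $588.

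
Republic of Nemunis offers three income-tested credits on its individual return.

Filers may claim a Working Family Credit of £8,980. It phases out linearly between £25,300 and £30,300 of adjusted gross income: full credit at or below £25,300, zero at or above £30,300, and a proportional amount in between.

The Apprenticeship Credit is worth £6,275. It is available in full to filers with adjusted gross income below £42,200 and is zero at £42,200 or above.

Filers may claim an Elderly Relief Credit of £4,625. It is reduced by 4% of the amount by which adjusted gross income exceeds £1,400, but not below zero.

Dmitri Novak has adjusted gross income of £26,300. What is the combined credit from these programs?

Working Family Credit: £26,300 is £1,000 into a £5,000 phase-out range, leaving 4,000/5,000 of the credit: £8,980 × 4,000/5,000 = £7,184.
Apprenticeship Credit: £26,300 is below the £42,200 cutoff, so the full £6,275 applies.
Elderly Relief Credit: 4% of the £24,900 excess over £1,400 is £996; credit = £4,625 − £996 = £3,629.
Total: £7,184 + £6,275 + £3,629 = £17,088.

£17,088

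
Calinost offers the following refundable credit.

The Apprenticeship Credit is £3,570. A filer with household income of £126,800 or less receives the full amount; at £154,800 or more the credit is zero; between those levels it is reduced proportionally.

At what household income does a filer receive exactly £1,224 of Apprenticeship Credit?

£145,200

£1,224 is 1,224/3,570 of the full £3,570, so 2,346/3,570 of the £28,000 range has been used: income = £126,800 + £28,000 × 2,346/3,570 = £145,200.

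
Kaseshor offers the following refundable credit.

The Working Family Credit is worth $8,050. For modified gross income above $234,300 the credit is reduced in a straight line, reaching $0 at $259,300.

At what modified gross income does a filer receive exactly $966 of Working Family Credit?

$966 is 966/8,050 of the full $8,050, so 7,084/8,050 of the $25,000 range has been used: income = $234,300 + $25,000 × 7,084/8,050 = $256,300.

$256,300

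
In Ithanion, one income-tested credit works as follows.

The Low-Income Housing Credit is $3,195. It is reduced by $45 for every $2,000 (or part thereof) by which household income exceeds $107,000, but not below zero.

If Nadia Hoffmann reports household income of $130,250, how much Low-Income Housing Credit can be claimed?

Low-Income Housing Credit: income exceeds $107,000 by $23,250, which is 12 full-or-partial $2,000 increments; reduction = 12 × $45 = $540, leaving $2,655.

$2,655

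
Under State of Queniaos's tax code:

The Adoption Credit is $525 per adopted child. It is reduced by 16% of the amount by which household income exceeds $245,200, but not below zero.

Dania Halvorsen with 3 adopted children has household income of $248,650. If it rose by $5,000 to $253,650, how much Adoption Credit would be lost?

At $248,650 — base = 3 × $525 = $1,575. 16% of the $3,450 excess over $245,200 is $552; credit = $1,575 − $552 = $1,023.
At $253,650 — base = 3 × $525 = $1,575. 16% of the $8,450 excess over $245,200 is $1,352; credit = $1,575 − $1,352 = $223.
Lost: $1,023 − $223 = $800.

$800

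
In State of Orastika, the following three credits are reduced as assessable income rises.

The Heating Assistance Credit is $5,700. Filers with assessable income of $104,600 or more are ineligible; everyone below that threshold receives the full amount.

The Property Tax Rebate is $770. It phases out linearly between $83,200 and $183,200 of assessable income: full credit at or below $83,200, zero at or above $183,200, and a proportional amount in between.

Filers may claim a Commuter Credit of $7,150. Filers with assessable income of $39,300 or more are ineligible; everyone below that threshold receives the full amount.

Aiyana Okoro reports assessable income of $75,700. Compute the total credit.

$6,470

Heating Assistance Credit: $75,700 is below the $104,600 cutoff, so the full $5,700 applies.
Property Tax Rebate: $75,700 is at or below the $83,200 threshold, so the full $770 applies.
Commuter Credit: $75,700 meets or exceeds the $39,300 cutoff, so the credit is $0.
Total: $5,700 + $770 + $0 = $6,470.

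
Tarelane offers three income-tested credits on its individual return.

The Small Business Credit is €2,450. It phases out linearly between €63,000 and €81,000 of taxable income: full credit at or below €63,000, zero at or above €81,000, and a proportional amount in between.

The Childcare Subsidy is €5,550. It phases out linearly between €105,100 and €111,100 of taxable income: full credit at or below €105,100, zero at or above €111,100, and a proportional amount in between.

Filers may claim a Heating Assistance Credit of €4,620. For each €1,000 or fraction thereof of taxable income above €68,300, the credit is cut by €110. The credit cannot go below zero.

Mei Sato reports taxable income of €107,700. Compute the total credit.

€3,365

Small Business Credit: €107,700 is at or above €81,000, so the credit is €0.
Childcare Subsidy: €107,700 is €2,600 into a €6,000 phase-out range, leaving 3,400/6,000 of the credit: €5,550 × 3,400/6,000 = €3,145.
Heating Assistance Credit: income exceeds €68,300 by €39,400, which is 40 full-or-partial €1,000 increments; reduction = 40 × €110 = €4,400, leaving €220.
Total: €0 + €3,145 + €220 = €3,365.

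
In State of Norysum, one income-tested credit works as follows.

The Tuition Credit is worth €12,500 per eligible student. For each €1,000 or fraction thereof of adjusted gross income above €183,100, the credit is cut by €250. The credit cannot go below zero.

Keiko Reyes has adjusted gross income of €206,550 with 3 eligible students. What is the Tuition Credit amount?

Tuition Credit: base = 3 × €12,500 = €37,500. income exceeds €183,100 by €23,450, which is 24 full-or-partial €1,000 increments; reduction = 24 × €250 = €6,000, leaving €31,500.

€31,500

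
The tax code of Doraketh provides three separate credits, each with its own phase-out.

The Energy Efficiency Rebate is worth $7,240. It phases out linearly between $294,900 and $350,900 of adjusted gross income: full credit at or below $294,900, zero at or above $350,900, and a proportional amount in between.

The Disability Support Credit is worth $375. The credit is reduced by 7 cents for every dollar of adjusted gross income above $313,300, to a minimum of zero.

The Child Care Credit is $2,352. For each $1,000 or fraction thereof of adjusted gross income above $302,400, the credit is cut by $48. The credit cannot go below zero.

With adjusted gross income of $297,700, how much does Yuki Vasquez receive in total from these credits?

Energy Efficiency Rebate: $297,700 is $2,800 into a $56,000 phase-out range, leaving 53,200/56,000 of the credit: $7,240 × 53,200/56,000 = $6,878.
Disability Support Credit: $297,700 is at or below the $313,300 threshold, so the full $375 applies.
Child Care Credit: $297,700 is at or below the $302,400 threshold, so the full $2,352 applies.
Total: $6,878 + $375 + $2,352 = $9,605.

$9,605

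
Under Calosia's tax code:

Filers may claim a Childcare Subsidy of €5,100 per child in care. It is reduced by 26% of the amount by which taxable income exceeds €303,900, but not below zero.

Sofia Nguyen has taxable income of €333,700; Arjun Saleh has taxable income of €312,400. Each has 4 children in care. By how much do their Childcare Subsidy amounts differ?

€5,538

Sofia (€333,700): Childcare Subsidy: base = 4 × €5,100 = €20,400. 26% of the €29,800 excess over €303,900 is €7,748; credit = €20,400 − €7,748 = €12,652.
Arjun (€312,400): Childcare Subsidy: base = 4 × €5,100 = €20,400. 26% of the €8,500 excess over €303,900 is €2,210; credit = €20,400 − €2,210 = €18,190.
Difference: |€12,652 − €18,190| = €5,538.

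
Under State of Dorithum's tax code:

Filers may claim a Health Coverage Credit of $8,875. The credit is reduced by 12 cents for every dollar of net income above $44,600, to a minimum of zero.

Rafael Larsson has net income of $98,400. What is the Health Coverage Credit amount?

$2,419

Health Coverage Credit: 12% of the $53,800 excess over $44,600 is $6,456; credit = $8,875 − $6,456 = $2,419.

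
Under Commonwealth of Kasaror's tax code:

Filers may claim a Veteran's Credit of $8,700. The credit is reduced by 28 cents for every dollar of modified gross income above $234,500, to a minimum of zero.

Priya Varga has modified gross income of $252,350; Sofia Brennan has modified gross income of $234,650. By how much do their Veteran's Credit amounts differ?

Priya ($252,350): Veteran's Credit: 28% of the $17,850 excess over $234,500 is $4,998; credit = $8,700 − $4,998 = $3,702.
Sofia ($234,650): Veteran's Credit: 28% of the $150 excess over $234,500 is $42; credit = $8,700 − $42 = $8,658.
Difference: |$3,702 − $8,658| = $4,956.

$4,956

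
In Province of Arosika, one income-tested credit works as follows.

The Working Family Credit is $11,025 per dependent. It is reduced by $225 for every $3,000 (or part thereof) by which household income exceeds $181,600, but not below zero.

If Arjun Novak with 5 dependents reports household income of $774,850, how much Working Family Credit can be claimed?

Working Family Credit: base = 5 × $11,025 = $55,125. income exceeds $181,600 by $593,250, which is 198 full-or-partial $3,000 increments; reduction = 198 × $225 = $44,550, leaving $10,575.

$10,575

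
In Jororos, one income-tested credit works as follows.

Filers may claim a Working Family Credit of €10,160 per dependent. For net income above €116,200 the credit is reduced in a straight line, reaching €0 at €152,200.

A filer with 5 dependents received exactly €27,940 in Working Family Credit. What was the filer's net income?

Full credit = 5 × €10,160 = €50,800.
€27,940 is 27,940/50,800 of the full €50,800, so 22,860/50,800 of the €36,000 range has been used: income = €116,200 + €36,000 × 22,860/50,800 = €132,400.

€132,400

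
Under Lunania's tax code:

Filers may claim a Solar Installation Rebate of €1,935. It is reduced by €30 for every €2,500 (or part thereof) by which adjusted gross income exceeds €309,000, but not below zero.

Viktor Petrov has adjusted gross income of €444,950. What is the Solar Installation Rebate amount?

€285

Solar Installation Rebate: income exceeds €309,000 by €135,950, which is 55 full-or-partial €2,500 increments; reduction = 55 × €30 = €1,650, leaving €285.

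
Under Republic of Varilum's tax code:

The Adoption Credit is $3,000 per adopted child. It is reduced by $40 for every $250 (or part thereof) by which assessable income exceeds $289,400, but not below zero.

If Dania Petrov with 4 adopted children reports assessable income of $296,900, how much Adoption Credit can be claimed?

Adoption Credit: base = 4 × $3,000 = $12,000. income exceeds $289,400 by $7,500, which is 30 full-or-partial $250 increments; reduction = 30 × $40 = $1,200, leaving $10,800.

$10,800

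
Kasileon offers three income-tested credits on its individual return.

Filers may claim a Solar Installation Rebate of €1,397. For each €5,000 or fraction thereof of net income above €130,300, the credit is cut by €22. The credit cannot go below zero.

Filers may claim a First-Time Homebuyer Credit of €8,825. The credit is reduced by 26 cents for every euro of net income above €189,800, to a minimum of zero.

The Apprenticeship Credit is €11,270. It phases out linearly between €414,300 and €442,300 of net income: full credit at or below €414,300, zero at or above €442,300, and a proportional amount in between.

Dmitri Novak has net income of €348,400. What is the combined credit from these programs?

Solar Installation Rebate: income exceeds €130,300 by €218,100, which is 44 full-or-partial €5,000 increments; reduction = 44 × €22 = €968, leaving €429.
First-Time Homebuyer Credit: 26% of the €158,600 excess over €189,800 is €41,236 ≥ base, so the credit is €0.
Apprenticeship Credit: €348,400 is at or below the €414,300 threshold, so the full €11,270 applies.
Total: €429 + €0 + €11,270 = €11,699.

€11,699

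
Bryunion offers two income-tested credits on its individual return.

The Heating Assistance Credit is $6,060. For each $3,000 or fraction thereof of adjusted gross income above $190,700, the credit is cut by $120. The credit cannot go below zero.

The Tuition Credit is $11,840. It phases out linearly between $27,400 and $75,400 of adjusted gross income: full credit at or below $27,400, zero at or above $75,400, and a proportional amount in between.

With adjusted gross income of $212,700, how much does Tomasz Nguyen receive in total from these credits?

$5,100

Heating Assistance Credit: income exceeds $190,700 by $22,000, which is 8 full-or-partial $3,000 increments; reduction = 8 × $120 = $960, leaving $5,100.
Tuition Credit: $212,700 is at or above $75,400, so the credit is $0.
Total: $5,100 + $0 = $5,100.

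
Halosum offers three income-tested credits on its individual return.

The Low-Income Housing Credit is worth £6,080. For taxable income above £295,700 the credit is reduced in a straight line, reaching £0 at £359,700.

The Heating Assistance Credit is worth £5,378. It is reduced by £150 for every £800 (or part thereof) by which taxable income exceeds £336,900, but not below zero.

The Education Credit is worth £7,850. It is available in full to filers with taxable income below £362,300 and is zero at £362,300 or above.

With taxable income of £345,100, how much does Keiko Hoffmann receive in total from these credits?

Low-Income Housing Credit: £345,100 is £49,400 into a £64,000 phase-out range, leaving 14,600/64,000 of the credit: £6,080 × 14,600/64,000 = £1,387.
Heating Assistance Credit: income exceeds £336,900 by £8,200, which is 11 full-or-partial £800 increments; reduction = 11 × £150 = £1,650, leaving £3,728.
Education Credit: £345,100 is below the £362,300 cutoff, so the full £7,850 applies.
Total: £1,387 + £3,728 + £7,850 = £12,965.

£12,965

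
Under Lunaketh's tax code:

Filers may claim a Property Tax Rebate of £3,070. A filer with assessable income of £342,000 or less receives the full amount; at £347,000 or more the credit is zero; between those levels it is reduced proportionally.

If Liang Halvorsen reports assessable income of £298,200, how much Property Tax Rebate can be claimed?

£3,070

Property Tax Rebate: £298,200 is at or below the £342,000 threshold, so the full £3,070 applies.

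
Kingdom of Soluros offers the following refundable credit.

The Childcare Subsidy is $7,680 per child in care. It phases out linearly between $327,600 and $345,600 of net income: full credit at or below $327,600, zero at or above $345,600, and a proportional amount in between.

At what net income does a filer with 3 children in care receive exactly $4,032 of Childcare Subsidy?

$342,450

Full credit = 3 × $7,680 = $23,040.
$4,032 is 4,032/23,040 of the full $23,040, so 19,008/23,040 of the $18,000 range has been used: income = $327,600 + $18,000 × 19,008/23,040 = $342,450.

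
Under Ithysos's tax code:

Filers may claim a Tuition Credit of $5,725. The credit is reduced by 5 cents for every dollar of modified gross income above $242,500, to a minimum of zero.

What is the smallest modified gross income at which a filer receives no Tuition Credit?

The credit falls by 5% of each dollar above $242,500, so it reaches zero when the excess is $5,725 / 5% = $114,500: income = $242,500 + $114,500 = $357,000.

$357,000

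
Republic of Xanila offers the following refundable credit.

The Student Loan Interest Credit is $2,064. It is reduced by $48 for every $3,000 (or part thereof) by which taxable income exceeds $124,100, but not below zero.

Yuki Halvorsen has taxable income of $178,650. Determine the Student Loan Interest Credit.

Student Loan Interest Credit: income exceeds $124,100 by $54,550, which is 19 full-or-partial $3,000 increments; reduction = 19 × $48 = $912, leaving $1,152.

$1,152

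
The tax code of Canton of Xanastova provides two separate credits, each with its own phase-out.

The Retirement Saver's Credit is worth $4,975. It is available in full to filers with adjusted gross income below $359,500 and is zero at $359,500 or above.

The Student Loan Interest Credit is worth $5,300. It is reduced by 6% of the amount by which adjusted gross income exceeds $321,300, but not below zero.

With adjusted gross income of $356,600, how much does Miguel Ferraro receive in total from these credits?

Retirement Saver's Credit: $356,600 is below the $359,500 cutoff, so the full $4,975 applies.
Student Loan Interest Credit: 6% of the $35,300 excess over $321,300 is $2,118; credit = $5,300 − $2,118 = $3,182.
Total: $4,975 + $3,182 = $8,157.

$8,157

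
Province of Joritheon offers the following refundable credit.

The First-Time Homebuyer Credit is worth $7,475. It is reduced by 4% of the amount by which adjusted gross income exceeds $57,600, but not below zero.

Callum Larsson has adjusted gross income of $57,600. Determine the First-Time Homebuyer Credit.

$7,475

First-Time Homebuyer Credit: $57,600 is at or below the $57,600 threshold, so the full $7,475 applies.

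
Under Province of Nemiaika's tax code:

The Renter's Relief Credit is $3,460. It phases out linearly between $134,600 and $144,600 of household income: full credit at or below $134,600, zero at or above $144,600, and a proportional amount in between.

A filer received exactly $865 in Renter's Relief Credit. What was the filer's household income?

$865 is 865/3,460 of the full $3,460, so 2,595/3,460 of the $10,000 range has been used: income = $134,600 + $10,000 × 2,595/3,460 = $142,100.

$142,100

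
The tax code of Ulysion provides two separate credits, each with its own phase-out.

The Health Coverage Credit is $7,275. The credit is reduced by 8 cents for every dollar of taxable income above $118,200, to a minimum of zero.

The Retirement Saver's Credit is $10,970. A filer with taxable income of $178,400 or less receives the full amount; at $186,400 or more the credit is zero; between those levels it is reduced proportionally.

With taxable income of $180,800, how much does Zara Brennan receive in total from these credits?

Health Coverage Credit: 8% of the $62,600 excess over $118,200 is $5,008; credit = $7,275 − $5,008 = $2,267.
Retirement Saver's Credit: $180,800 is $2,400 into a $8,000 phase-out range, leaving 5,600/8,000 of the credit: $10,970 × 5,600/8,000 = $7,679.
Total: $2,267 + $7,679 = $9,946.

$9,946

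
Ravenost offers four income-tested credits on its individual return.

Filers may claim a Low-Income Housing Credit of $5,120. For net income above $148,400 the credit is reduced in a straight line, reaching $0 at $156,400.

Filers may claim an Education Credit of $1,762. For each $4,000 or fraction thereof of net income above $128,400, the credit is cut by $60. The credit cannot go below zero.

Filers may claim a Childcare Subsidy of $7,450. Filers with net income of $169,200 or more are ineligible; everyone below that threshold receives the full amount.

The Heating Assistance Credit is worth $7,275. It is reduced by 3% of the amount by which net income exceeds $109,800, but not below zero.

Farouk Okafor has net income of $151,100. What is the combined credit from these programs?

Low-Income Housing Credit: $151,100 is $2,700 into a $8,000 phase-out range, leaving 5,300/8,000 of the credit: $5,120 × 5,300/8,000 = $3,392.
Education Credit: income exceeds $128,400 by $22,700, which is 6 full-or-partial $4,000 increments; reduction = 6 × $60 = $360, leaving $1,402.
Childcare Subsidy: $151,100 is below the $169,200 cutoff, so the full $7,450 applies.
Heating Assistance Credit: 3% of the $41,300 excess over $109,800 is $1,239; credit = $7,275 − $1,239 = $6,036.
Total: $3,392 + $1,402 + $7,450 + $6,036 = $18,280.

$18,280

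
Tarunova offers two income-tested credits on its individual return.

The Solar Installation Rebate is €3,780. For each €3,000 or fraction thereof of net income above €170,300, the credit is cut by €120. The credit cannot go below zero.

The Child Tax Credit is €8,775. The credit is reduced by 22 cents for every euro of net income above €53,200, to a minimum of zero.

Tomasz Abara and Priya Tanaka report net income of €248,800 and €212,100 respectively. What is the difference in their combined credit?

Tomasz (€248,800): Solar Installation Rebate: income exceeds €170,300 by €78,500, which is 27 full-or-partial €3,000 increments; reduction = 27 × €120 = €3,240, leaving €540. Child Tax Credit: 22% of the €195,600 excess over €53,200 is €43,032 ≥ base, so the credit is €0. total €540 + €0 = €540
Priya (€212,100): Solar Installation Rebate: income exceeds €170,300 by €41,800, which is 14 full-or-partial €3,000 increments; reduction = 14 × €120 = €1,680, leaving €2,100. Child Tax Credit: 22% of the €158,900 excess over €53,200 is €34,958 ≥ base, so the credit is €0. total €2,100 + €0 = €2,100
Difference: |€540 − €2,100| = €1,560.

€1,560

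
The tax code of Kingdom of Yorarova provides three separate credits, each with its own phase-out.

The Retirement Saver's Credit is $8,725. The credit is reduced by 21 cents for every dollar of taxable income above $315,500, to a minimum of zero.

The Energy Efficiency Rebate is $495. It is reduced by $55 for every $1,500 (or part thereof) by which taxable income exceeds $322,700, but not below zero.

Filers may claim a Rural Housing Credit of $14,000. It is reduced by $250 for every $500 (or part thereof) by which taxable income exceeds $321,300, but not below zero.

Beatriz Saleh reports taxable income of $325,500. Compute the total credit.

$18,760

Retirement Saver's Credit: 21% of the $10,000 excess over $315,500 is $2,100; credit = $8,725 − $2,100 = $6,625.
Energy Efficiency Rebate: income exceeds $322,700 by $2,800, which is 2 full-or-partial $1,500 increments; reduction = 2 × $55 = $110, leaving $385.
Rural Housing Credit: income exceeds $321,300 by $4,200, which is 9 full-or-partial $500 increments; reduction = 9 × $250 = $2,250, leaving $11,750.
Total: $6,625 + $385 + $11,750 = $18,760.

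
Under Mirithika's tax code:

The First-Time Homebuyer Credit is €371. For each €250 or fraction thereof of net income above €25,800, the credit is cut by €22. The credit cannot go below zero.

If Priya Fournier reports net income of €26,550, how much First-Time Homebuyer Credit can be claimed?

€305

First-Time Homebuyer Credit: income exceeds €25,800 by €750, which is 3 full-or-partial €250 increments; reduction = 3 × €22 = €66, leaving €305.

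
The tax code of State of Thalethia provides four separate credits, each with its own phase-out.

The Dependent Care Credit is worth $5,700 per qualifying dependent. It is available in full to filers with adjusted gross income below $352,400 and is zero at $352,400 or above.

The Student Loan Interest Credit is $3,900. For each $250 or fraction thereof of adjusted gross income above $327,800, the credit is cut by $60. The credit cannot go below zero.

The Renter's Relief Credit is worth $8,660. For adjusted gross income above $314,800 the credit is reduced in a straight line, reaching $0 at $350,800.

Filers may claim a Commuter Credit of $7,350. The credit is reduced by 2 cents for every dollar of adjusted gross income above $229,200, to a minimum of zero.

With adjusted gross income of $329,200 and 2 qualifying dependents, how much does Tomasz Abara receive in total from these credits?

$25,486

Dependent Care Credit: base = 2 × $5,700 = $11,400. $329,200 is below the $352,400 cutoff, so the full $11,400 applies.
Student Loan Interest Credit: income exceeds $327,800 by $1,400, which is 6 full-or-partial $250 increments; reduction = 6 × $60 = $360, leaving $3,540.
Renter's Relief Credit: $329,200 is $14,400 into a $36,000 phase-out range, leaving 21,600/36,000 of the credit: $8,660 × 21,600/36,000 = $5,196.
Commuter Credit: 2% of the $100,000 excess over $229,200 is $2,000; credit = $7,350 − $2,000 = $5,350.
Total: $11,400 + $3,540 + $5,196 + $5,350 = $25,486.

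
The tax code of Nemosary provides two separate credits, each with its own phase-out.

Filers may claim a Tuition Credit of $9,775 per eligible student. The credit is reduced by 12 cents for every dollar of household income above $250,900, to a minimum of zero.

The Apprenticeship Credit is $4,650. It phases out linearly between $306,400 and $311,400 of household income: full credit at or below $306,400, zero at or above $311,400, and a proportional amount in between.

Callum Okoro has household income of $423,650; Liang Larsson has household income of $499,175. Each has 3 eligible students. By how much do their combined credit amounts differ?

Callum ($423,650): Tuition Credit: base = 3 × $9,775 = $29,325. 12% of the $172,750 excess over $250,900 is $20,730; credit = $29,325 − $20,730 = $8,595. Apprenticeship Credit: $423,650 is at or above $311,400, so the credit is $0. total $8,595 + $0 = $8,595
Liang ($499,175): Tuition Credit: base = 3 × $9,775 = $29,325. 12% of the $248,275 excess over $250,900 is $29,793 ≥ base, so the credit is $0. Apprenticeship Credit: $499,175 is at or above $311,400, so the credit is $0. total $0 + $0 = $0
Difference: |$8,595 − $0| = $8,595.

$8,595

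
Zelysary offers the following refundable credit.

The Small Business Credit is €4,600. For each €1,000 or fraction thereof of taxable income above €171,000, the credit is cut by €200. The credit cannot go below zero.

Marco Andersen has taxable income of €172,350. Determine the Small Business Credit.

€4,200

Small Business Credit: income exceeds €171,000 by €1,350, which is 2 full-or-partial €1,000 increments; reduction = 2 × €200 = €400, leaving €4,200.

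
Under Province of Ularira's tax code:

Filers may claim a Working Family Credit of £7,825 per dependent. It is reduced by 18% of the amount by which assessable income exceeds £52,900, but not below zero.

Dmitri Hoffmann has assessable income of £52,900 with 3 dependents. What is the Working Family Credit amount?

Working Family Credit: base = 3 × £7,825 = £23,475. £52,900 is at or below the £52,900 threshold, so the full £23,475 applies.

£23,475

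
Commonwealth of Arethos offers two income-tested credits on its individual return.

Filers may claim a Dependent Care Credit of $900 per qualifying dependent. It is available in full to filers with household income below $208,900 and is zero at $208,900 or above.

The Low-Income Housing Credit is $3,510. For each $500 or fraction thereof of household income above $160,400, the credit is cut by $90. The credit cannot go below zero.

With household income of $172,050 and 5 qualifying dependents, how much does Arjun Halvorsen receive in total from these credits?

Dependent Care Credit: base = 5 × $900 = $4,500. $172,050 is below the $208,900 cutoff, so the full $4,500 applies.
Low-Income Housing Credit: income exceeds $160,400 by $11,650, which is 24 full-or-partial $500 increments; reduction = 24 × $90 = $2,160, leaving $1,350.
Total: $4,500 + $1,350 = $5,850.

$5,850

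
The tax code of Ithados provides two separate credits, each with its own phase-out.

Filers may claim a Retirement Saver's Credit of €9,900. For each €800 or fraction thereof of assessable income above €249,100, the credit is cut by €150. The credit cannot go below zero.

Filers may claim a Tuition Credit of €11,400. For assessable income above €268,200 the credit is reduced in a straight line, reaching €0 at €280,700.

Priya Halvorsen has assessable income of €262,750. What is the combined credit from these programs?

€18,600

Retirement Saver's Credit: income exceeds €249,100 by €13,650, which is 18 full-or-partial €800 increments; reduction = 18 × €150 = €2,700, leaving €7,200.
Tuition Credit: €262,750 is at or below the €268,200 threshold, so the full €11,400 applies.
Total: €7,200 + €11,400 = €18,600.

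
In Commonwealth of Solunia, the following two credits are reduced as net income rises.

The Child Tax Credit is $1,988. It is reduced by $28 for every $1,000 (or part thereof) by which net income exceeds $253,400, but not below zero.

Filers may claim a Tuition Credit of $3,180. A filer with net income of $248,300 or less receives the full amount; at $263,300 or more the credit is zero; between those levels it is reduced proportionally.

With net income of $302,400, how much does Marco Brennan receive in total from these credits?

$616

Child Tax Credit: income exceeds $253,400 by $49,000, which is 49 full-or-partial $1,000 increments; reduction = 49 × $28 = $1,372, leaving $616.
Tuition Credit: $302,400 is at or above $263,300, so the credit is $0.
Total: $616 + $0 = $616.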